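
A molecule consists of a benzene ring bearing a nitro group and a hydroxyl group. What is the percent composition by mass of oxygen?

Atom tally by fragment:
  benzene ring core → C:6 H:6
  (− 2 ring H displaced by substituents)
  + NO2 → N:1 O:2
  + OH → O:1 H:1
Element totals:
  C: 6
  H: 5
  N: 1
  O: 3
Molecular formula: C6H5NO3.
Molar mass = 139.110 g/mol.
Mass from O: 3 × 15.999 = 47.997 g/mol.
%O = 47.997 / 139.110 × 100 = 34.50%.

34.50%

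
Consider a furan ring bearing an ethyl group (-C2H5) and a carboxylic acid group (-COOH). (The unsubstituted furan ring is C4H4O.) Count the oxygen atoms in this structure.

Atom tally by fragment:
  furan ring core → C:4 H:4 O:1
  (− 2 ring H displaced by substituents)
  + C2H5 → C:2 H:5
  + COOH → C:1 H:1 O:2
Element totals:
  C: 7
  H: 8
  O: 3

3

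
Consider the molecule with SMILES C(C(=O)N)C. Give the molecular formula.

Atom tally by fragment:
  H2NOCCH2 → C:2 H:4 O:1 N:1
  CH3 → C:1 H:3
Element totals:
  C: 3
  H: 7
  N: 1
  O: 1

C3H7NO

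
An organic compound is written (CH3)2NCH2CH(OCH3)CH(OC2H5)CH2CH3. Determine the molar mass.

Atom tally by fragment:
  (CH3)2NCH2 → C:3 H:8 N:1
  CH(OCH3) → C:2 H:4 O:1
  CH(OC2H5) → C:3 H:6 O:1
  CH2 → C:1 H:2
  CH3 → C:1 H:3
Element totals:
  C: 10
  H: 23
  N: 1
  O: 2
Molecular formula: C10H23NO2.
  M = 10(12.011) + 23(1.008) + 14.007 + 2(15.999)
    = 120.110 + 23.184 + 14.007 + 31.998 = 189.299

189.30 g/mol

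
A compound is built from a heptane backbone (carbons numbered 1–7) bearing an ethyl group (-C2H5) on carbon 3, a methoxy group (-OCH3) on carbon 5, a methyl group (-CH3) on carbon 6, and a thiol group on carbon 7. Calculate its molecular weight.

Atom tally by fragment:
  CH3 → C:1 H:3
  CH2 → C:1 H:2
  CH(C2H5) → C:3 H:6
  CH2 → C:1 H:2
  CH(OCH3) → C:2 H:4 O:1
  CH(CH3) → C:2 H:4
  CH2SH → C:1 H:3 S:1
Element totals:
  C: 11
  H: 24
  O: 1
  S: 1
Molecular formula: C11H24OS.
  M = 11(12.011) + 24(1.008) + 15.999 + 32.06
    = 132.121 + 24.192 + 15.999 + 32.060 = 204.372

204.37 g/mol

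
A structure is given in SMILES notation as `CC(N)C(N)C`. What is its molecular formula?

Atom tally by fragment:
  CH3 → C:1 H:3
  CH(NH2) → C:1 H:3 N:1
  CH(NH2) → C:1 H:3 N:1
  CH3 → C:1 H:3
Element totals:
  C: 4
  H: 12
  N: 2

C4H12N2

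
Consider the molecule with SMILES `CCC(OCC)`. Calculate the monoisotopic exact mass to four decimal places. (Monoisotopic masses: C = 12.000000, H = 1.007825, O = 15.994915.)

Atom tally by fragment:
  CH3 → C:1 H:3
  CH2 → C:1 H:2
  CH2OC2H5 → C:3 H:7 O:1
Element totals:
  C: 5
  H: 12
  O: 1
Molecular formula: C5H12O.
  M = 5(12.0) + 12(1.007825) + 15.994915
    = 60.000000 + 12.093900 + 15.994915 = 88.088815

88.0888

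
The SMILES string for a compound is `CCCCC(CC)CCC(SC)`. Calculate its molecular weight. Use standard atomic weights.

188.37 g/mol

Atom tally by fragment:
  CH3 → C:1 H:3
  CH2 → C:1 H:2
  CH2 → C:1 H:2
  CH2 → C:1 H:2
  CH(C2H5) → C:3 H:6
  CH2 → C:1 H:2
  CH2 → C:1 H:2
  CH2SCH3 → C:2 H:5 S:1
Element totals:
  C: 11
  H: 24
  S: 1
Molecular formula: C11H24S.
  M = 11(12.011) + 24(1.008) + 32.06
    = 132.121 + 24.192 + 32.060 = 188.373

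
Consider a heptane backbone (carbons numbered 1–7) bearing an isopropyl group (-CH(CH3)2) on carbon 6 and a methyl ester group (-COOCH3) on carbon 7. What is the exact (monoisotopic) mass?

Atom tally by fragment:
  CH3 → C:1 H:3
  CH2 → C:1 H:2
  CH2 → C:1 H:2
  CH2 → C:1 H:2
  CH2 → C:1 H:2
  CH(CH(CH3)2) → C:4 H:8
  CH2COOCH3 → C:3 H:5 O:2
Element totals:
  C: 12
  H: 24
  O: 2
Molecular formula: C12H24O2.
  M = 12(12.0) + 24(1.007825) + 2(15.994915)
    = 144.000000 + 24.187800 + 31.989830 = 200.177630

200.1776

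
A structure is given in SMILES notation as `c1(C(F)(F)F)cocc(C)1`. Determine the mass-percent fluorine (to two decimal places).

37.97%

Atom tally by fragment:
  furan ring core → C:4 H:4 O:1
  (− 2 ring H displaced by substituents)
  + CF3 → C:1 F:3
  + CH3 → C:1 H:3
Element totals:
  C: 6
  H: 5
  F: 3
  O: 1
Molecular formula: C6H5F3O.
Molar mass = 150.099 g/mol.
Mass from F: 3 × 18.998 = 56.994 g/mol.
%F = 56.994 / 150.099 × 100 = 37.97%.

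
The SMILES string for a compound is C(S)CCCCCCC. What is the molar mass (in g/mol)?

Atom tally by fragment:
  HSCH2 → C:1 H:3 S:1
  CH2 → C:1 H:2
  CH2 → C:1 H:2
  CH2 → C:1 H:2
  CH2 → C:1 H:2
  CH2 → C:1 H:2
  CH2 → C:1 H:2
  CH3 → C:1 H:3
Element totals:
  C: 8
  H: 18
  S: 1
Molecular formula: C8H18S.
  M = 8(12.011) + 18(1.008) + 32.06
    = 96.088 + 18.144 + 32.060 = 146.292

146.29 g/mol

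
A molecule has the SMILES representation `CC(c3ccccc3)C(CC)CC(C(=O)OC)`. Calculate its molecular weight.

Atom tally by fragment:
  CH3 → C:1 H:3
  CH(C6H5) → C:7 H:6
  CH(C2H5) → C:3 H:6
  CH2 → C:1 H:2
  CH2COOCH3 → C:3 H:5 O:2
Element totals:
  C: 15
  H: 22
  O: 2
Molecular formula: C15H22O2.
  M = 15(12.011) + 22(1.008) + 2(15.999)
    = 180.165 + 22.176 + 31.998 = 234.339

234.34 g/mol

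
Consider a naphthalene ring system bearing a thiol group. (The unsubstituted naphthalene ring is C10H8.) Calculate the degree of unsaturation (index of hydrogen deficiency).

Atom tally by fragment:
  naphthalene ring system core → C:10 H:8
  (− 1 ring H displaced by substituents)
  + SH → S:1 H:1
Element totals:
  C: 10
  H: 8
  S: 1
Molecular formula: C10H8S.
DoU = (2C + 2 + N − H − X) / 2 = (2·10 + 2 + 0 − 8 − 0) / 2 = 7.

7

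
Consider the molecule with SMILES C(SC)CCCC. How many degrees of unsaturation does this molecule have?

Atom tally by fragment:
  CH3SCH2 → C:2 H:5 S:1
  CH2 → C:1 H:2
  CH2 → C:1 H:2
  CH2 → C:1 H:2
  CH3 → C:1 H:3
Element totals:
  C: 6
  H: 14
  S: 1
Molecular formula: C6H14S.
DoU = (2C + 2 + N − H − X) / 2 = (2·6 + 2 + 0 − 14 − 0) / 2 = 0.

0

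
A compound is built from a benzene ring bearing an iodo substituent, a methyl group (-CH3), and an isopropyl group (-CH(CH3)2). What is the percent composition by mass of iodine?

48.79%

Atom tally by fragment:
  benzene ring core → C:6 H:6
  (− 3 ring H displaced by substituents)
  + I → I:1
  + CH3 → C:1 H:3
  + CH(CH3)2 → C:3 H:7
Element totals:
  C: 10
  H: 13
  I: 1
Molecular formula: C10H13I.
Molar mass = 260.118 g/mol.
Mass from I: 1 × 126.904 = 126.904 g/mol.
%I = 126.904 / 260.118 × 100 = 48.79%.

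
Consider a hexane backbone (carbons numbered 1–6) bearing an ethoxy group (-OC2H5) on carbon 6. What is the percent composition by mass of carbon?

73.78%

Atom tally by fragment:
  CH3 → C:1 H:3
  CH2 → C:1 H:2
  CH2 → C:1 H:2
  CH2 → C:1 H:2
  CH2 → C:1 H:2
  CH2OC2H5 → C:3 H:7 O:1
Element totals:
  C: 8
  H: 18
  O: 1
Molecular formula: C8H18O.
Molar mass = 130.231 g/mol.
Mass from C: 8 × 12.011 = 96.088 g/mol.
%C = 96.088 / 130.231 × 100 = 73.78%.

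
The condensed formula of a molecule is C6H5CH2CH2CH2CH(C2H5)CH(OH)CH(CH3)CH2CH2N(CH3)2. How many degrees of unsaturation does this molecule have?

Atom tally by fragment:
  C6H5CH2 → C:7 H:7
  CH2 → C:1 H:2
  CH2 → C:1 H:2
  CH(C2H5) → C:3 H:6
  CH(OH) → C:1 H:2 O:1
  CH(CH3) → C:2 H:4
  CH2 → C:1 H:2
  CH2N(CH3)2 → C:3 H:8 N:1
Element totals:
  C: 19
  H: 33
  N: 1
  O: 1
Molecular formula: C19H33NO.
DoU = (2C + 2 + N − H − X) / 2 = (2·19 + 2 + 1 − 33 − 0) / 2 = 4.

4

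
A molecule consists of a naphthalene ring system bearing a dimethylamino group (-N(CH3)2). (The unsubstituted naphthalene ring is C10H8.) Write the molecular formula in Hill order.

Atom tally by fragment:
  naphthalene ring system core → C:10 H:8
  (− 1 ring H displaced by substituents)
  + N(CH3)2 → N:1 C:2 H:6
Element totals:
  C: 12
  H: 13
  N: 1

C12H13N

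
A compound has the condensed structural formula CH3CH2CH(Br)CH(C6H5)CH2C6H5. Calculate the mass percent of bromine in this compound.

Element totals:
  C: 17
  H: 19
  Br: 1
Molecular formula: C17H19Br.
Molar mass = 303.243 g/mol.
Mass from Br: 1 × 79.904 = 79.904 g/mol.
%Br = 79.904 / 303.243 × 100 = 26.35%.

26.35%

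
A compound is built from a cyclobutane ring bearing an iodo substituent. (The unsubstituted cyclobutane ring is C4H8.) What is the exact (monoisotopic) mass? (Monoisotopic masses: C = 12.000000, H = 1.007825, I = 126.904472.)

Atom tally by fragment:
  cyclobutane ring core → C:4 H:8
  (− 1 ring H displaced by substituents)
  + I → I:1
Element totals:
  C: 4
  H: 7
  I: 1
Molecular formula: C4H7I.
  M = 4(12.0) + 7(1.007825) + 126.904472
    = 48.000000 + 7.054775 + 126.904472 = 181.959247

181.9592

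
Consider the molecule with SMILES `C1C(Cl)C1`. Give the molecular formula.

C3H5Cl

Atom tally by fragment:
  cyclopropane ring core → C:3 H:6
  (− 1 ring H displaced by substituents)
  + Cl → Cl:1
Element totals:
  C: 3
  H: 5
  Cl: 1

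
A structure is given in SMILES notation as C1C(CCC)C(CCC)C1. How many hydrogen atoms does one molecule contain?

Atom tally by fragment:
  cyclobutane ring core → C:4 H:8
  (− 2 ring H displaced by substituents)
  + CH2CH2CH3 → C:3 H:7
  + CH2CH2CH3 → C:3 H:7
Element totals:
  C: 10
  H: 20

20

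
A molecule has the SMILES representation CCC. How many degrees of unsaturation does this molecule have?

Atom tally by fragment:
  CH3 → C:1 H:3
  CH2 → C:1 H:2
  CH3 → C:1 H:3
Element totals:
  C: 3
  H: 8
Molecular formula: C3H8.
DoU = (2C + 2 + N − H − X) / 2 = (2·3 + 2 + 0 − 8 − 0) / 2 = 0.

0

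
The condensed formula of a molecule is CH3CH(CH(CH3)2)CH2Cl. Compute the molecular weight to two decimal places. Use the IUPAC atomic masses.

120.62 g/mol

Atom tally by fragment:
  CH3 → C:1 H:3
  CH(CH(CH3)2) → C:4 H:8
  CH2Cl → C:1 H:2 Cl:1
Element totals:
  C: 6
  H: 13
  Cl: 1
Molecular formula: C6H13Cl.
  M = 6(12.011) + 13(1.008) + 35.45
    = 72.066 + 13.104 + 35.450 = 120.620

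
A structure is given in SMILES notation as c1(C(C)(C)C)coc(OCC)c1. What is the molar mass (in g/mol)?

168.24 g/mol

Atom tally by fragment:
  furan ring core → C:4 H:4 O:1
  (− 2 ring H displaced by substituents)
  + C(CH3)3 → C:4 H:9
  + OC2H5 → C:2 H:5 O:1
Element totals:
  C: 10
  H: 16
  O: 2
Molecular formula: C10H16O2.
  M = 10(12.011) + 16(1.008) + 2(15.999)
    = 120.110 + 16.128 + 31.998 = 168.236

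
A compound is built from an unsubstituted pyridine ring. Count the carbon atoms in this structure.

5

Atom tally by fragment:
  pyridine ring core → C:5 H:5 N:1
Element totals:
  C: 5
  H: 5
  N: 1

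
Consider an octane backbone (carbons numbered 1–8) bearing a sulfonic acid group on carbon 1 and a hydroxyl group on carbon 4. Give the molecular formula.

Atom tally by fragment:
  HO3SCH2 → C:1 H:3 S:1 O:3
  CH2 → C:1 H:2
  CH2 → C:1 H:2
  CH(OH) → C:1 H:2 O:1
  CH2 → C:1 H:2
  CH2 → C:1 H:2
  CH2 → C:1 H:2
  CH3 → C:1 H:3
Element totals:
  C: 8
  H: 18
  O: 4
  S: 1

C8H18O4S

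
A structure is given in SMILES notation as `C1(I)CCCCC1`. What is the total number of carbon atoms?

6

Atom tally by fragment:
  cyclohexane ring core → C:6 H:12
  (− 1 ring H displaced by substituents)
  + I → I:1
Element totals:
  C: 6
  H: 11
  I: 1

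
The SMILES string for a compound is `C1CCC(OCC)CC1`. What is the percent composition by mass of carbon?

74.94%

Atom tally by fragment:
  cyclohexane ring core → C:6 H:12
  (− 1 ring H displaced by substituents)
  + OC2H5 → C:2 H:5 O:1
Element totals:
  C: 8
  H: 16
  O: 1
Molecular formula: C8H16O.
Molar mass = 128.215 g/mol.
Mass from C: 8 × 12.011 = 96.088 g/mol.
%C = 96.088 / 128.215 × 100 = 74.94%.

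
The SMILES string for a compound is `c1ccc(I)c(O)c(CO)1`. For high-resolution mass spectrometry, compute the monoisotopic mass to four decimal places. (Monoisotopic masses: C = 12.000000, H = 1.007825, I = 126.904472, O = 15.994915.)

249.9491

Atom tally by fragment:
  benzene ring core → C:6 H:6
  (− 3 ring H displaced by substituents)
  + I → I:1
  + OH → O:1 H:1
  + CH2OH → C:1 H:3 O:1
Element totals:
  C: 7
  H: 7
  I: 1
  O: 2
Molecular formula: C7H7IO2.
  M = 7(12.0) + 7(1.007825) + 126.904472 + 2(15.994915)
    = 84.000000 + 7.054775 + 126.904472 + 31.989830 = 249.949077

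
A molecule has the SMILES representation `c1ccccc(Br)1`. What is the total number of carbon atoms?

Atom tally by fragment:
  benzene ring core → C:6 H:6
  (− 1 ring H displaced by substituents)
  + Br → Br:1
Element totals:
  C: 6
  H: 5
  Br: 1

6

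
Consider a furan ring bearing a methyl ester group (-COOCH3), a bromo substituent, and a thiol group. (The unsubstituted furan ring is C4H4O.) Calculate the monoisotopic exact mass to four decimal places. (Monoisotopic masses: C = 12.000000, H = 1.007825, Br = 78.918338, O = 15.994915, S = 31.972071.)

Atom tally by fragment:
  furan ring core → C:4 H:4 O:1
  (− 3 ring H displaced by substituents)
  + COOCH3 → C:2 H:3 O:2
  + Br → Br:1
  + SH → S:1 H:1
Element totals:
  C: 6
  H: 5
  Br: 1
  O: 3
  S: 1
Molecular formula: C6H5BrO3S.
  M = 6(12.0) + 5(1.007825) + 78.918338 + 3(15.994915) + 31.972071
    = 72.000000 + 5.039125 + 78.918338 + 47.984745 + 31.972071 = 235.914279

235.9143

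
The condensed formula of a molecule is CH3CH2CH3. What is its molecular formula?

Atom tally by fragment:
  CH3 → C:1 H:3
  CH2 → C:1 H:2
  CH3 → C:1 H:3
Element totals:
  C: 3
  H: 8

C3H8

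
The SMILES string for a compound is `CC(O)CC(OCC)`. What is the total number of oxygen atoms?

Atom tally by fragment:
  CH3 → C:1 H:3
  CH(OH) → C:1 H:2 O:1
  CH2 → C:1 H:2
  CH2OC2H5 → C:3 H:7 O:1
Element totals:
  C: 6
  H: 14
  O: 2

2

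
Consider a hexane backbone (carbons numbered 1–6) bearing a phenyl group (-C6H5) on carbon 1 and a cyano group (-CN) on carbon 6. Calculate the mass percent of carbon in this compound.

83.37%

Atom tally by fragment:
  C6H5CH2 → C:7 H:7
  CH2 → C:1 H:2
  CH2 → C:1 H:2
  CH2 → C:1 H:2
  CH2 → C:1 H:2
  CH2CN → C:2 H:2 N:1
Element totals:
  C: 13
  H: 17
  N: 1
Molecular formula: C13H17N.
Molar mass = 187.286 g/mol.
Mass from C: 13 × 12.011 = 156.143 g/mol.
%C = 156.143 / 187.286 × 100 = 83.37%.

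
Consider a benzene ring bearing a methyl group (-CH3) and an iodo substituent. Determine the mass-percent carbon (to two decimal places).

38.56%

Atom tally by fragment:
  benzene ring core → C:6 H:6
  (− 2 ring H displaced by substituents)
  + CH3 → C:1 H:3
  + I → I:1
Element totals:
  C: 7
  H: 7
  I: 1
Molecular formula: C7H7I.
Molar mass = 218.037 g/mol.
Mass from C: 7 × 12.011 = 84.077 g/mol.
%C = 84.077 / 218.037 × 100 = 38.56%.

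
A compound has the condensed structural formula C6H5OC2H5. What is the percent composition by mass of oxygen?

Atom tally by fragment:
  benzene ring core → C:6 H:6
  (− 1 ring H displaced by substituents)
  + OC2H5 → C:2 H:5 O:1
Element totals:
  C: 8
  H: 10
  O: 1
Molecular formula: C8H10O.
Molar mass = 122.167 g/mol.
Mass from O: 1 × 15.999 = 15.999 g/mol.
%O = 15.999 / 122.167 × 100 = 13.10%.

13.10%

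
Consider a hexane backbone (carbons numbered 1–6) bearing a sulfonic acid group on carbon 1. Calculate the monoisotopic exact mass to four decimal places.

166.0664

Atom tally by fragment:
  HO3SCH2 → C:1 H:3 S:1 O:3
  CH2 → C:1 H:2
  CH2 → C:1 H:2
  CH2 → C:1 H:2
  CH2 → C:1 H:2
  CH3 → C:1 H:3
Element totals:
  C: 6
  H: 14
  O: 3
  S: 1
Molecular formula: C6H14O3S.
  M = 6(12.0) + 14(1.007825) + 3(15.994915) + 31.972071
    = 72.000000 + 14.109550 + 47.984745 + 31.972071 = 166.066366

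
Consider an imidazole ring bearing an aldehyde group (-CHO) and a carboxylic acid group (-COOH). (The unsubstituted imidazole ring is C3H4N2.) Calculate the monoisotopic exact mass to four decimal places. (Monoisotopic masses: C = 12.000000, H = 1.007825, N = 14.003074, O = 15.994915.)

140.0222

Atom tally by fragment:
  imidazole ring core → C:3 H:4 N:2
  (− 2 ring H displaced by substituents)
  + CHO → C:1 H:1 O:1
  + COOH → C:1 H:1 O:2
Element totals:
  C: 5
  H: 4
  N: 2
  O: 3
Molecular formula: C5H4N2O3.
  M = 5(12.0) + 4(1.007825) + 2(14.003074) + 3(15.994915)
    = 60.000000 + 4.031300 + 28.006148 + 47.984745 = 140.022193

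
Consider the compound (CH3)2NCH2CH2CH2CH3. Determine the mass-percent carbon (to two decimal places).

71.22%

Atom tally by fragment:
  (CH3)2NCH2 → C:3 H:8 N:1
  CH2 → C:1 H:2
  CH2 → C:1 H:2
  CH3 → C:1 H:3
Element totals:
  C: 6
  H: 15
  N: 1
Molecular formula: C6H15N.
Molar mass = 101.193 g/mol.
Mass from C: 6 × 12.011 = 72.066 g/mol.
%C = 72.066 / 101.193 × 100 = 71.22%.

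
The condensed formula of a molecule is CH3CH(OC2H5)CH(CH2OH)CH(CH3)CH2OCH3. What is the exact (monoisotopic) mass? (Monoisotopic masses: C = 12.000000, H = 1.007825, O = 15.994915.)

Atom tally by fragment:
  CH3 → C:1 H:3
  CH(OC2H5) → C:3 H:6 O:1
  CH(CH2OH) → C:2 H:4 O:1
  CH(CH3) → C:2 H:4
  CH2OCH3 → C:2 H:5 O:1
Element totals:
  C: 10
  H: 22
  O: 3
Molecular formula: C10H22O3.
  M = 10(12.0) + 22(1.007825) + 3(15.994915)
    = 120.000000 + 22.172150 + 47.984745 = 190.156895

190.1569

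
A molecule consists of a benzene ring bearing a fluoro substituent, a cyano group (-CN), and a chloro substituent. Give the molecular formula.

Atom tally by fragment:
  benzene ring core → C:6 H:6
  (− 3 ring H displaced by substituents)
  + F → F:1
  + CN → C:1 N:1
  + Cl → Cl:1
Element totals:
  C: 7
  H: 3
  Cl: 1
  F: 1
  N: 1

C7H3ClFN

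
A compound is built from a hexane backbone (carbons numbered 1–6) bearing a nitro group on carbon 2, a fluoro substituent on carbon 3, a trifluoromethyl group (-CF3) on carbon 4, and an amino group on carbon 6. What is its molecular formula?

C7H12F4N2O2

Atom tally by fragment:
  CH3 → C:1 H:3
  CH(NO2) → C:1 H:1 N:1 O:2
  CH(F) → C:1 H:1 F:1
  CH(CF3) → C:2 H:1 F:3
  CH2 → C:1 H:2
  CH2NH2 → C:1 H:4 N:1
Element totals:
  C: 7
  H: 12
  F: 4
  N: 2
  O: 2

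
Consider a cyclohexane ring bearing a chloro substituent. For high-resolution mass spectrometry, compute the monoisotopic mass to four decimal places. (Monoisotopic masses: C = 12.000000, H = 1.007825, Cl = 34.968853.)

118.0549

Atom tally by fragment:
  cyclohexane ring core → C:6 H:12
  (− 1 ring H displaced by substituents)
  + Cl → Cl:1
Element totals:
  C: 6
  H: 11
  Cl: 1
Molecular formula: C6H11Cl.
  M = 6(12.0) + 11(1.007825) + 34.968853
    = 72.000000 + 11.086075 + 34.968853 = 118.054928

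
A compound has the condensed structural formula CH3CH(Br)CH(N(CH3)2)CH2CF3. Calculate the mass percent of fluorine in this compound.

22.97%

Element totals:
  C: 7
  H: 13
  Br: 1
  F: 3
  N: 1
Molecular formula: C7H13BrF3N.
Molar mass = 248.086 g/mol.
Mass from F: 3 × 18.998 = 56.994 g/mol.
%F = 56.994 / 248.086 × 100 = 22.97%.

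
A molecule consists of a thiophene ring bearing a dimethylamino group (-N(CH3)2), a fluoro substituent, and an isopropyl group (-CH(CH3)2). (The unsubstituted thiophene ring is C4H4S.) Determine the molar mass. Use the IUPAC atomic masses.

187.28 g/mol

Atom tally by fragment:
  thiophene ring core → C:4 H:4 S:1
  (− 3 ring H displaced by substituents)
  + N(CH3)2 → N:1 C:2 H:6
  + F → F:1
  + CH(CH3)2 → C:3 H:7
Element totals:
  C: 9
  H: 14
  F: 1
  N: 1
  S: 1
Molecular formula: C9H14FNS.
  M = 9(12.011) + 14(1.008) + 18.998 + 14.007 + 32.06
    = 108.099 + 14.112 + 18.998 + 14.007 + 32.060 = 187.276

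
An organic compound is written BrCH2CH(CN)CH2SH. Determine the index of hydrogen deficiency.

Element totals:
  C: 4
  H: 6
  Br: 1
  N: 1
  S: 1
Molecular formula: C4H6BrNS.
DoU = (2C + 2 + N − H − X) / 2 = (2·4 + 2 + 1 − 6 − 1) / 2 = 2.

2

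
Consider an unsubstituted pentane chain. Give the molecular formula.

C5H12

Atom tally by fragment:
  CH3 → C:1 H:3
  CH2 → C:1 H:2
  CH2 → C:1 H:2
  CH2 → C:1 H:2
  CH3 → C:1 H:3
Element totals:
  C: 5
  H: 12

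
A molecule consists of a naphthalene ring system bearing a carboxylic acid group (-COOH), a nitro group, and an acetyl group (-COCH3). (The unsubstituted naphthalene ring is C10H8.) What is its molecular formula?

Atom tally by fragment:
  naphthalene ring system core → C:10 H:8
  (− 3 ring H displaced by substituents)
  + COOH → C:1 H:1 O:2
  + NO2 → N:1 O:2
  + COCH3 → C:2 H:3 O:1
Element totals:
  C: 13
  H: 9
  N: 1
  O: 5

C13H9NO5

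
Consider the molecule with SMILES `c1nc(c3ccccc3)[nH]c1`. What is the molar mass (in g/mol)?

Atom tally by fragment:
  imidazole ring core → C:3 H:4 N:2
  (− 1 ring H displaced by substituents)
  + C6H5 → C:6 H:5
Element totals:
  C: 9
  H: 8
  N: 2
Molecular formula: C9H8N2.
  M = 9(12.011) + 8(1.008) + 2(14.007)
    = 108.099 + 8.064 + 28.014 = 144.177

144.18 g/mol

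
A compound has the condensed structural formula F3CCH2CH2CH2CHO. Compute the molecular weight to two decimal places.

140.10 g/mol

Atom tally by fragment:
  F3CCH2 → C:2 H:2 F:3
  CH2 → C:1 H:2
  CH2CHO → C:2 H:3 O:1
Element totals:
  C: 5
  H: 7
  F: 3
  O: 1
Molecular formula: C5H7F3O.
  M = 5(12.011) + 7(1.008) + 3(18.998) + 15.999
    = 60.055 + 7.056 + 56.994 + 15.999 = 140.104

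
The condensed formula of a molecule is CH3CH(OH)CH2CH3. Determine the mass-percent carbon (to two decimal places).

64.82%

Element totals:
  C: 4
  H: 10
  O: 1
Molecular formula: C4H10O.
Molar mass = 74.123 g/mol.
Mass from C: 4 × 12.011 = 48.044 g/mol.
%C = 48.044 / 74.123 × 100 = 64.82%.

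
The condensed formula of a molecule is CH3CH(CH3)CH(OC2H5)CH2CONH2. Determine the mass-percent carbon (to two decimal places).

Element totals:
  C: 8
  H: 17
  N: 1
  O: 2
Molecular formula: C8H17NO2.
Molar mass = 159.229 g/mol.
Mass from C: 8 × 12.011 = 96.088 g/mol.
%C = 96.088 / 159.229 × 100 = 60.35%.

60.35%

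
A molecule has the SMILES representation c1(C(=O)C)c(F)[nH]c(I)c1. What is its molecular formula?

C6H5FINO

Atom tally by fragment:
  pyrrole ring core → C:4 H:5 N:1
  (− 3 ring H displaced by substituents)
  + COCH3 → C:2 H:3 O:1
  + F → F:1
  + I → I:1
Element totals:
  C: 6
  H: 5
  F: 1
  I: 1
  N: 1
  O: 1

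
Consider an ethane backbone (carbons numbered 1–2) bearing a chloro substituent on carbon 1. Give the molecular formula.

C2H5Cl

Atom tally by fragment:
  ClCH2 → C:1 H:2 Cl:1
  CH3 → C:1 H:3
Element totals:
  C: 2
  H: 5
  Cl: 1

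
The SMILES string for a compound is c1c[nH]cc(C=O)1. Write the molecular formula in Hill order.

C5H5NO

Atom tally by fragment:
  pyrrole ring core → C:4 H:5 N:1
  (− 1 ring H displaced by substituents)
  + CHO → C:1 H:1 O:1
Element totals:
  C: 5
  H: 5
  N: 1
  O: 1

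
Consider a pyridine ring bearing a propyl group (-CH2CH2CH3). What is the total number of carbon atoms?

8

Atom tally by fragment:
  pyridine ring core → C:5 H:5 N:1
  (− 1 ring H displaced by substituents)
  + CH2CH2CH3 → C:3 H:7
Element totals:
  C: 8
  H: 11
  N: 1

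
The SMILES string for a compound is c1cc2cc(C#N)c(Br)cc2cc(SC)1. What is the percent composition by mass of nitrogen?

5.04%

Atom tally by fragment:
  naphthalene ring system core → C:10 H:8
  (− 3 ring H displaced by substituents)
  + CN → C:1 N:1
  + Br → Br:1
  + SCH3 → C:1 H:3 S:1
Element totals:
  C: 12
  H: 8
  Br: 1
  N: 1
  S: 1
Molecular formula: C12H8BrNS.
Molar mass = 278.167 g/mol.
Mass from N: 1 × 14.007 = 14.007 g/mol.
%N = 14.007 / 278.167 × 100 = 5.04%.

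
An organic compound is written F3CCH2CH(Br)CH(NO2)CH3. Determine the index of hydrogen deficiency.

Atom tally by fragment:
  F3CCH2 → C:2 H:2 F:3
  CH(Br) → C:1 H:1 Br:1
  CH(NO2) → C:1 H:1 N:1 O:2
  CH3 → C:1 H:3
Element totals:
  C: 5
  H: 7
  Br: 1
  F: 3
  N: 1
  O: 2
Molecular formula: C5H7BrF3NO2.
DoU = (2C + 2 + N − H − X) / 2 = (2·5 + 2 + 1 − 7 − 4) / 2 = 1.

1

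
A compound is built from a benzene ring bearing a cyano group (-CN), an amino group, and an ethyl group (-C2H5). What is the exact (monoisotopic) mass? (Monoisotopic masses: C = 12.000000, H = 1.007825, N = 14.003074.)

146.0844

Atom tally by fragment:
  benzene ring core → C:6 H:6
  (− 3 ring H displaced by substituents)
  + CN → C:1 N:1
  + NH2 → N:1 H:2
  + C2H5 → C:2 H:5
Element totals:
  C: 9
  H: 10
  N: 2
Molecular formula: C9H10N2.
  M = 9(12.0) + 10(1.007825) + 2(14.003074)
    = 108.000000 + 10.078250 + 28.006148 = 146.084398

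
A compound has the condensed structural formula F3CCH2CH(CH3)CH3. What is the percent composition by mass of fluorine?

Atom tally by fragment:
  F3CCH2 → C:2 H:2 F:3
  CH(CH3) → C:2 H:4
  CH3 → C:1 H:3
Element totals:
  C: 5
  H: 9
  F: 3
Molecular formula: C5H9F3.
Molar mass = 126.121 g/mol.
Mass from F: 3 × 18.998 = 56.994 g/mol.
%F = 56.994 / 126.121 × 100 = 45.19%.

45.19%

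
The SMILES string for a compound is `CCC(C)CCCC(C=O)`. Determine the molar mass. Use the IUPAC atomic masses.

Atom tally by fragment:
  CH3 → C:1 H:3
  CH2 → C:1 H:2
  CH(CH3) → C:2 H:4
  CH2 → C:1 H:2
  CH2 → C:1 H:2
  CH2 → C:1 H:2
  CH2CHO → C:2 H:3 O:1
Element totals:
  C: 9
  H: 18
  O: 1
Molecular formula: C9H18O.
  M = 9(12.011) + 18(1.008) + 15.999
    = 108.099 + 18.144 + 15.999 = 142.242

142.24 g/mol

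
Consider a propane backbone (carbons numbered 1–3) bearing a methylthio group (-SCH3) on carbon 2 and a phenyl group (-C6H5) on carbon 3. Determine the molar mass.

166.28 g/mol

Atom tally by fragment:
  CH3 → C:1 H:3
  CH(SCH3) → C:2 H:4 S:1
  CH2C6H5 → C:7 H:7
Element totals:
  C: 10
  H: 14
  S: 1
Molecular formula: C10H14S.
  M = 10(12.011) + 14(1.008) + 32.06
    = 120.110 + 14.112 + 32.060 = 166.282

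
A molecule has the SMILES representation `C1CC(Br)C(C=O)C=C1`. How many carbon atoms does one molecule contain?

7

Atom tally by fragment:
  cyclohexene ring core → C:6 H:10
  (− 2 ring H displaced by substituents)
  + Br → Br:1
  + CHO → C:1 H:1 O:1
Element totals:
  C: 7
  H: 9
  Br: 1
  O: 1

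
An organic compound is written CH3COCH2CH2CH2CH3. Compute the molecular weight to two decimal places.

100.16 g/mol

Atom tally by fragment:
  CH3COCH2 → C:3 H:5 O:1
  CH2 → C:1 H:2
  CH2 → C:1 H:2
  CH3 → C:1 H:3
Element totals:
  C: 6
  H: 12
  O: 1
Molecular formula: C6H12O.
  M = 6(12.011) + 12(1.008) + 15.999
    = 72.066 + 12.096 + 15.999 = 100.161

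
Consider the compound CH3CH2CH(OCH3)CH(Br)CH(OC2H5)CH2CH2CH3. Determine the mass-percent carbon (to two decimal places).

Atom tally by fragment:
  CH3 → C:1 H:3
  CH2 → C:1 H:2
  CH(OCH3) → C:2 H:4 O:1
  CH(Br) → C:1 H:1 Br:1
  CH(OC2H5) → C:3 H:6 O:1
  CH2 → C:1 H:2
  CH2 → C:1 H:2
  CH3 → C:1 H:3
Element totals:
  C: 11
  H: 23
  Br: 1
  O: 2
Molecular formula: C11H23BrO2.
Molar mass = 267.207 g/mol.
Mass from C: 11 × 12.011 = 132.121 g/mol.
%C = 132.121 / 267.207 × 100 = 49.45%.

49.45%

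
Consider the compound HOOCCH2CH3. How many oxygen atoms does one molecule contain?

Atom tally by fragment:
  HOOCCH2 → C:2 H:3 O:2
  CH3 → C:1 H:3
Element totals:
  C: 3
  H: 6
  O: 2

2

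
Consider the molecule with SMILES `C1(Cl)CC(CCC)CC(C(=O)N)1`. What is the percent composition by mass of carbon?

Atom tally by fragment:
  cyclopentane ring core → C:5 H:10
  (− 3 ring H displaced by substituents)
  + Cl → Cl:1
  + CH2CH2CH3 → C:3 H:7
  + CONH2 → C:1 H:2 O:1 N:1
Element totals:
  C: 9
  H: 16
  Cl: 1
  N: 1
  O: 1
Molecular formula: C9H16ClNO.
Molar mass = 189.683 g/mol.
Mass from C: 9 × 12.011 = 108.099 g/mol.
%C = 108.099 / 189.683 × 100 = 56.99%.

56.99%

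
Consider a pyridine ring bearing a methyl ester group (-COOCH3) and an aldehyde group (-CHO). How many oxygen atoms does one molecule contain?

Atom tally by fragment:
  pyridine ring core → C:5 H:5 N:1
  (− 2 ring H displaced by substituents)
  + COOCH3 → C:2 H:3 O:2
  + CHO → C:1 H:1 O:1
Element totals:
  C: 8
  H: 7
  N: 1
  O: 3

3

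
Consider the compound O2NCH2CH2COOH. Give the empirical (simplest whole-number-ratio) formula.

Atom tally by fragment:
  O2NCH2 → C:1 H:2 N:1 O:2
  CH2COOH → C:2 H:3 O:2
Element totals:
  C: 3
  H: 5
  N: 1
  O: 4
Molecular formula: C3H5NO4.
gcd of subscripts (3, 5, 1, 4) = 1, so the empirical formula equals the molecular formula.

C3H5NO4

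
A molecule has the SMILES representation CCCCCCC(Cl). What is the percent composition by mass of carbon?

62.44%

Atom tally by fragment:
  CH3 → C:1 H:3
  CH2 → C:1 H:2
  CH2 → C:1 H:2
  CH2 → C:1 H:2
  CH2 → C:1 H:2
  CH2 → C:1 H:2
  CH2Cl → C:1 H:2 Cl:1
Element totals:
  C: 7
  H: 15
  Cl: 1
Molecular formula: C7H15Cl.
Molar mass = 134.647 g/mol.
Mass from C: 7 × 12.011 = 84.077 g/mol.
%C = 84.077 / 134.647 × 100 = 62.44%.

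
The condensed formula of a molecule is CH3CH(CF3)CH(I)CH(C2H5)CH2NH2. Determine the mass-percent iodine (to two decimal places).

41.05%

Atom tally by fragment:
  CH3 → C:1 H:3
  CH(CF3) → C:2 H:1 F:3
  CH(I) → C:1 H:1 I:1
  CH(C2H5) → C:3 H:6
  CH2NH2 → C:1 H:4 N:1
Element totals:
  C: 8
  H: 15
  F: 3
  I: 1
  N: 1
Molecular formula: C8H15F3IN.
Molar mass = 309.113 g/mol.
Mass from I: 1 × 126.904 = 126.904 g/mol.
%I = 126.904 / 309.113 × 100 = 41.05%.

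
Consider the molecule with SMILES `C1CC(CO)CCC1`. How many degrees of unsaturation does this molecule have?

Atom tally by fragment:
  cyclohexane ring core → C:6 H:12
  (− 1 ring H displaced by substituents)
  + CH2OH → C:1 H:3 O:1
Element totals:
  C: 7
  H: 14
  O: 1
Molecular formula: C7H14O.
DoU = (2C + 2 + N − H − X) / 2 = (2·7 + 2 + 0 − 14 − 0) / 2 = 1.

1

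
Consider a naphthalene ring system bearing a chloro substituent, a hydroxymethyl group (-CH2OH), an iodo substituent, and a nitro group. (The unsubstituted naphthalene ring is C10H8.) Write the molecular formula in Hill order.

Atom tally by fragment:
  naphthalene ring system core → C:10 H:8
  (− 4 ring H displaced by substituents)
  + Cl → Cl:1
  + CH2OH → C:1 H:3 O:1
  + I → I:1
  + NO2 → N:1 O:2
Element totals:
  C: 11
  H: 7
  Cl: 1
  I: 1
  N: 1
  O: 3

C11H7ClINO3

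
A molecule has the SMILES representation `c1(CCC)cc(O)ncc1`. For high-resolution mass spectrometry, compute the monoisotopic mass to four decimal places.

137.0841

Atom tally by fragment:
  pyridine ring core → C:5 H:5 N:1
  (− 2 ring H displaced by substituents)
  + CH2CH2CH3 → C:3 H:7
  + OH → O:1 H:1
Element totals:
  C: 8
  H: 11
  N: 1
  O: 1
Molecular formula: C8H11NO.
  M = 8(12.0) + 11(1.007825) + 14.003074 + 15.994915
    = 96.000000 + 11.086075 + 14.003074 + 15.994915 = 137.084064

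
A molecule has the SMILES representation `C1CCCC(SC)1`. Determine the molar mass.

Atom tally by fragment:
  cyclopentane ring core → C:5 H:10
  (− 1 ring H displaced by substituents)
  + SCH3 → C:1 H:3 S:1
Element totals:
  C: 6
  H: 12
  S: 1
Molecular formula: C6H12S.
  M = 6(12.011) + 12(1.008) + 32.06
    = 72.066 + 12.096 + 32.060 = 116.222

116.22 g/mol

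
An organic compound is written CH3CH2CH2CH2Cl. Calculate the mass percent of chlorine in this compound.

38.30%

Element totals:
  C: 4
  H: 9
  Cl: 1
Molecular formula: C4H9Cl.
Molar mass = 92.566 g/mol.
Mass from Cl: 1 × 35.45 = 35.450 g/mol.
%Cl = 35.450 / 92.566 × 100 = 38.30%.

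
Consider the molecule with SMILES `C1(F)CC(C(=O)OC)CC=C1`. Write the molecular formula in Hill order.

C8H11FO2

Atom tally by fragment:
  cyclohexene ring core → C:6 H:10
  (− 2 ring H displaced by substituents)
  + F → F:1
  + COOCH3 → C:2 H:3 O:2
Element totals:
  C: 8
  H: 11
  F: 1
  O: 2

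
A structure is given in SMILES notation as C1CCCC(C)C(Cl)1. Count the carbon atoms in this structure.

7

Atom tally by fragment:
  cyclohexane ring core → C:6 H:12
  (− 2 ring H displaced by substituents)
  + CH3 → C:1 H:3
  + Cl → Cl:1
Element totals:
  C: 7
  H: 13
  Cl: 1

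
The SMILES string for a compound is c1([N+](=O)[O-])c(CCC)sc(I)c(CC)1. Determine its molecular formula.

C9H12INO2S

Atom tally by fragment:
  thiophene ring core → C:4 H:4 S:1
  (− 4 ring H displaced by substituents)
  + NO2 → N:1 O:2
  + CH2CH2CH3 → C:3 H:7
  + I → I:1
  + C2H5 → C:2 H:5
Element totals:
  C: 9
  H: 12
  I: 1
  N: 1
  O: 2
  S: 1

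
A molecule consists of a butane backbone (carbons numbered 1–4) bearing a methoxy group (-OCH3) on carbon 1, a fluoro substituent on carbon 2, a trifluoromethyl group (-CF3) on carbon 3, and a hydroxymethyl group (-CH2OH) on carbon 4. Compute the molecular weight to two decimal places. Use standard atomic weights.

204.16 g/mol

Atom tally by fragment:
  CH3OCH2 → C:2 H:5 O:1
  CH(F) → C:1 H:1 F:1
  CH(CF3) → C:2 H:1 F:3
  CH2CH2OH → C:2 H:5 O:1
Element totals:
  C: 7
  H: 12
  F: 4
  O: 2
Molecular formula: C7H12F4O2.
  M = 7(12.011) + 12(1.008) + 4(18.998) + 2(15.999)
    = 84.077 + 12.096 + 75.992 + 31.998 = 204.163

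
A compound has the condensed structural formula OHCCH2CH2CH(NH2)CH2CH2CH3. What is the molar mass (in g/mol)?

129.20 g/mol

Atom tally by fragment:
  OHCCH2 → C:2 H:3 O:1
  CH2 → C:1 H:2
  CH(NH2) → C:1 H:3 N:1
  CH2 → C:1 H:2
  CH2 → C:1 H:2
  CH3 → C:1 H:3
Element totals:
  C: 7
  H: 15
  N: 1
  O: 1
Molecular formula: C7H15NO.
  M = 7(12.011) + 15(1.008) + 14.007 + 15.999
    = 84.077 + 15.120 + 14.007 + 15.999 = 129.203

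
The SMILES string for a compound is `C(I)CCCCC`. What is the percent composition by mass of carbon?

Atom tally by fragment:
  ICH2 → C:1 H:2 I:1
  CH2 → C:1 H:2
  CH2 → C:1 H:2
  CH2 → C:1 H:2
  CH2 → C:1 H:2
  CH3 → C:1 H:3
Element totals:
  C: 6
  H: 13
  I: 1
Molecular formula: C6H13I.
Molar mass = 212.074 g/mol.
Mass from C: 6 × 12.011 = 72.066 g/mol.
%C = 72.066 / 212.074 × 100 = 33.98%.

33.98%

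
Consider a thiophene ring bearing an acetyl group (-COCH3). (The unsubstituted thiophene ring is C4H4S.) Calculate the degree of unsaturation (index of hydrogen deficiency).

4

Atom tally by fragment:
  thiophene ring core → C:4 H:4 S:1
  (− 1 ring H displaced by substituents)
  + COCH3 → C:2 H:3 O:1
Element totals:
  C: 6
  H: 6
  O: 1
  S: 1
Molecular formula: C6H6OS.
DoU = (2C + 2 + N − H − X) / 2 = (2·6 + 2 + 0 − 6 − 0) / 2 = 4.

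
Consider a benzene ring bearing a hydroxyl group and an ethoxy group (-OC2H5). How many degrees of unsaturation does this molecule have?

4

Atom tally by fragment:
  benzene ring core → C:6 H:6
  (− 2 ring H displaced by substituents)
  + OH → O:1 H:1
  + OC2H5 → C:2 H:5 O:1
Element totals:
  C: 8
  H: 10
  O: 2
Molecular formula: C8H10O2.
DoU = (2C + 2 + N − H − X) / 2 = (2·8 + 2 + 0 − 10 − 0) / 2 = 4.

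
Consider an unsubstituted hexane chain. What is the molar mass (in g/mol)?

86.18 g/mol

Atom tally by fragment:
  CH3 → C:1 H:3
  CH2 → C:1 H:2
  CH2 → C:1 H:2
  CH2 → C:1 H:2
  CH2 → C:1 H:2
  CH3 → C:1 H:3
Element totals:
  C: 6
  H: 14
Molecular formula: C6H14.
  M = 6(12.011) + 14(1.008)
    = 72.066 + 14.112 = 86.178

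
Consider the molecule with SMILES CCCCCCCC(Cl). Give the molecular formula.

Atom tally by fragment:
  CH3 → C:1 H:3
  CH2 → C:1 H:2
  CH2 → C:1 H:2
  CH2 → C:1 H:2
  CH2 → C:1 H:2
  CH2 → C:1 H:2
  CH2 → C:1 H:2
  CH2Cl → C:1 H:2 Cl:1
Element totals:
  C: 8
  H: 17
  Cl: 1

C8H17Cl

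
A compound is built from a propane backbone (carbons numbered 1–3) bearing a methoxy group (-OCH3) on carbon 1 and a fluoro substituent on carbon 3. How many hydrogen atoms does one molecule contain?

Atom tally by fragment:
  CH3OCH2 → C:2 H:5 O:1
  CH2 → C:1 H:2
  CH2F → C:1 H:2 F:1
Element totals:
  C: 4
  H: 9
  F: 1
  O: 1

9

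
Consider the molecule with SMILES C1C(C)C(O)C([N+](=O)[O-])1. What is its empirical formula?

Atom tally by fragment:
  cyclobutane ring core → C:4 H:8
  (− 3 ring H displaced by substituents)
  + CH3 → C:1 H:3
  + OH → O:1 H:1
  + NO2 → N:1 O:2
Element totals:
  C: 5
  H: 9
  N: 1
  O: 3
Molecular formula: C5H9NO3.
gcd of subscripts (5, 9, 1, 3) = 1, so the empirical formula equals the molecular formula.

C5H9NO3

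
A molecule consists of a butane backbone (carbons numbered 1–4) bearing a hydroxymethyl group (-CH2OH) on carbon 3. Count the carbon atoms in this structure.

Atom tally by fragment:
  CH3 → C:1 H:3
  CH2 → C:1 H:2
  CH(CH2OH) → C:2 H:4 O:1
  CH3 → C:1 H:3
Element totals:
  C: 5
  H: 12
  O: 1

5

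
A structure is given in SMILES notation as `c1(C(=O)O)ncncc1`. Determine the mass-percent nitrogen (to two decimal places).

Atom tally by fragment:
  pyrimidine ring core → C:4 H:4 N:2
  (− 1 ring H displaced by substituents)
  + COOH → C:1 H:1 O:2
Element totals:
  C: 5
  H: 4
  N: 2
  O: 2
Molecular formula: C5H4N2O2.
Molar mass = 124.099 g/mol.
Mass from N: 2 × 14.007 = 28.014 g/mol.
%N = 28.014 / 124.099 × 100 = 22.57%.

22.57%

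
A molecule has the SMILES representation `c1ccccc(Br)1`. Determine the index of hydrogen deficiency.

4

Atom tally by fragment:
  benzene ring core → C:6 H:6
  (− 1 ring H displaced by substituents)
  + Br → Br:1
Element totals:
  C: 6
  H: 5
  Br: 1
Molecular formula: C6H5Br.
DoU = (2C + 2 + N − H − X) / 2 = (2·6 + 2 + 0 − 5 − 1) / 2 = 4.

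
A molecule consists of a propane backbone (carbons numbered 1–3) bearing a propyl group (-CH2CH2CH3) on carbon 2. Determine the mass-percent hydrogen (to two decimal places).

Atom tally by fragment:
  CH3 → C:1 H:3
  CH(CH2CH2CH3) → C:4 H:8
  CH3 → C:1 H:3
Element totals:
  C: 6
  H: 14
Molecular formula: C6H14.
Molar mass = 86.178 g/mol.
Mass from H: 14 × 1.008 = 14.112 g/mol.
%H = 14.112 / 86.178 × 100 = 16.38%.

16.38%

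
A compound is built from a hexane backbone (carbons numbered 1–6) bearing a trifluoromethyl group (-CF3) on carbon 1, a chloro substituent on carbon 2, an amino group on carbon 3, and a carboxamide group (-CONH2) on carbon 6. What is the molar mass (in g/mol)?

246.66 g/mol

Atom tally by fragment:
  F3CCH2 → C:2 H:2 F:3
  CH(Cl) → C:1 H:1 Cl:1
  CH(NH2) → C:1 H:3 N:1
  CH2 → C:1 H:2
  CH2 → C:1 H:2
  CH2CONH2 → C:2 H:4 O:1 N:1
Element totals:
  C: 8
  H: 14
  Cl: 1
  F: 3
  N: 2
  O: 1
Molecular formula: C8H14ClF3N2O.
  M = 8(12.011) + 14(1.008) + 35.45 + 3(18.998) + 2(14.007) + 15.999
    = 96.088 + 14.112 + 35.450 + 56.994 + 28.014 + 15.999 = 246.657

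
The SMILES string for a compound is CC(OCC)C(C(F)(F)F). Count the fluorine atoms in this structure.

Atom tally by fragment:
  CH3 → C:1 H:3
  CH(OC2H5) → C:3 H:6 O:1
  CH2CF3 → C:2 H:2 F:3
Element totals:
  C: 6
  H: 11
  F: 3
  O: 1

3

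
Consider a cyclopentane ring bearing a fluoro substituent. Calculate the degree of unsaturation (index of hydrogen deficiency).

Atom tally by fragment:
  cyclopentane ring core → C:5 H:10
  (− 1 ring H displaced by substituents)
  + F → F:1
Element totals:
  C: 5
  H: 9
  F: 1
Molecular formula: C5H9F.
DoU = (2C + 2 + N − H − X) / 2 = (2·5 + 2 + 0 − 9 − 1) / 2 = 1.

1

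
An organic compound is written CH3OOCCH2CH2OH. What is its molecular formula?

C4H8O3

Atom tally by fragment:
  CH3OOCCH2 → C:3 H:5 O:2
  CH2OH → C:1 H:3 O:1
Element totals:
  C: 4
  H: 8
  O: 3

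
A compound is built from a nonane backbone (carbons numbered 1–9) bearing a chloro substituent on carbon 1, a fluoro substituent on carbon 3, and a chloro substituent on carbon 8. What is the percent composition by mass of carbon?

Atom tally by fragment:
  ClCH2 → C:1 H:2 Cl:1
  CH2 → C:1 H:2
  CH(F) → C:1 H:1 F:1
  CH2 → C:1 H:2
  CH2 → C:1 H:2
  CH2 → C:1 H:2
  CH2 → C:1 H:2
  CH(Cl) → C:1 H:1 Cl:1
  CH3 → C:1 H:3
Element totals:
  C: 9
  H: 17
  Cl: 2
  F: 1
Molecular formula: C9H17Cl2F.
Molar mass = 215.133 g/mol.
Mass from C: 9 × 12.011 = 108.099 g/mol.
%C = 108.099 / 215.133 × 100 = 50.25%.

50.25%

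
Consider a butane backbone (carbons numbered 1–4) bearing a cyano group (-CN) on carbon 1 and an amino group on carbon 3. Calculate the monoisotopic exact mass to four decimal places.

98.0844

Atom tally by fragment:
  NCCH2 → C:2 H:2 N:1
  CH2 → C:1 H:2
  CH(NH2) → C:1 H:3 N:1
  CH3 → C:1 H:3
Element totals:
  C: 5
  H: 10
  N: 2
Molecular formula: C5H10N2.
  M = 5(12.0) + 10(1.007825) + 2(14.003074)
    = 60.000000 + 10.078250 + 28.006148 = 98.084398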